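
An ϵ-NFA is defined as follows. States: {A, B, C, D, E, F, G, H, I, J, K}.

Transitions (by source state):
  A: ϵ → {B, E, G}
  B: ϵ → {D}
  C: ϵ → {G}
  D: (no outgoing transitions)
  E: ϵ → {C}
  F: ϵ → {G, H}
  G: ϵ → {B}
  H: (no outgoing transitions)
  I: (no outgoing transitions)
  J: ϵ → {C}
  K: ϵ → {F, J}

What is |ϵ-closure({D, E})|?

5

Start with {D, E}.
From E via ϵ: add C.
From C via ϵ: add G.
From G via ϵ: add B.
ϵ-closure = {B, C, D, E, G}, which has 5 states.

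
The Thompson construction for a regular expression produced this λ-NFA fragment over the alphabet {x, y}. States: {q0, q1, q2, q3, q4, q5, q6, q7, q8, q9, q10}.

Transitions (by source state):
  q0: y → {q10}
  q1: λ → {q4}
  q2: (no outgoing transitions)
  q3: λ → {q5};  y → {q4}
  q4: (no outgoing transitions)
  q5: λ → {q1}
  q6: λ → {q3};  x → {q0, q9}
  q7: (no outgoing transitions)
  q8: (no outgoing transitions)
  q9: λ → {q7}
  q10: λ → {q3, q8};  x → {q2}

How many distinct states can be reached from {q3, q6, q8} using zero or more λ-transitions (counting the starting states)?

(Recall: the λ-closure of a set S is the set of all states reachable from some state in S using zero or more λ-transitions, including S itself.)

6

Start with {q3, q6, q8}.
From q3 via λ: add q5.
From q5 via λ: add q1.
From q1 via λ: add q4.
λ-closure = {q1, q3, q4, q5, q6, q8}, which has 6 states.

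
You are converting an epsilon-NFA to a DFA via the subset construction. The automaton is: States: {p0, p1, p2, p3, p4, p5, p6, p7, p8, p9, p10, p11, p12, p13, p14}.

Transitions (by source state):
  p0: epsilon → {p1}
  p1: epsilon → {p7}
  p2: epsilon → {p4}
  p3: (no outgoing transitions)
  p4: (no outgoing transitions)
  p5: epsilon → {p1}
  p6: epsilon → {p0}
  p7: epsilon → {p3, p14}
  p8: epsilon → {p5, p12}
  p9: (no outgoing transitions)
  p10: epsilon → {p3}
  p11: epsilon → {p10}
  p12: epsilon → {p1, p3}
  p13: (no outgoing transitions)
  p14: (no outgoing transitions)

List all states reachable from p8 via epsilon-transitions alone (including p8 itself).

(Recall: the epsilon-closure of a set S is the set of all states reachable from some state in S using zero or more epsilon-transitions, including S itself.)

{p1, p3, p5, p7, p8, p12, p14}

Start with {p8}.
From p8 via epsilon: add p5, p12.
From p5 via epsilon: add p1.
From p12 via epsilon: add p3.
From p1 via epsilon: add p7.
From p7 via epsilon: add p14.
No new states can be added; the closed set is {p1, p3, p5, p7, p8, p12, p14}.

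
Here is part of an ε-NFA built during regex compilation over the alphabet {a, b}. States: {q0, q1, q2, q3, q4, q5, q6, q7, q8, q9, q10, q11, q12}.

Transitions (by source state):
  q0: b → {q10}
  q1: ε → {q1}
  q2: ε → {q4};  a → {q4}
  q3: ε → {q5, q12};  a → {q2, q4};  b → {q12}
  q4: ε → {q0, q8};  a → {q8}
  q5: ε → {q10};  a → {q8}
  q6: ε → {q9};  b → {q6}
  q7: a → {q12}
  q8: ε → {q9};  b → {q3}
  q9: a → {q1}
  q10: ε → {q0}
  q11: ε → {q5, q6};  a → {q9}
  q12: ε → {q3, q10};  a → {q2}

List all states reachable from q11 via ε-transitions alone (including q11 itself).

Start with {q11}.
From q11 via ε: add q5, q6.
From q5 via ε: add q10.
From q6 via ε: add q9.
From q10 via ε: add q0.
No new states can be added; the closed set is {q0, q5, q6, q9, q10, q11}.

{q0, q5, q6, q9, q10, q11}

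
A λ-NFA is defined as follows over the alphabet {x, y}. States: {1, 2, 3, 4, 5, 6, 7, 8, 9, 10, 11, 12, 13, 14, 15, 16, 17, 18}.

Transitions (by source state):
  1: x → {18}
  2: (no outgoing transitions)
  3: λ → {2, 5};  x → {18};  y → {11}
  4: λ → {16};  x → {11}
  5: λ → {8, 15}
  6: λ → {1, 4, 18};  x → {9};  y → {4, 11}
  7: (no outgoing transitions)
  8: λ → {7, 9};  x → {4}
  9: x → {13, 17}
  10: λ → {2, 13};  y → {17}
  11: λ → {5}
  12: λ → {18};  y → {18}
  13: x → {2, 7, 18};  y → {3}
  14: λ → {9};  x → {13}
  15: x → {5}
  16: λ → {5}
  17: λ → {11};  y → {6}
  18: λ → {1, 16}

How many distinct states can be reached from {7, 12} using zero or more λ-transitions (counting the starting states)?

Start with {7, 12}.
From 12 via λ: add 18.
From 18 via λ: add 1, 16.
From 16 via λ: add 5.
From 5 via λ: add 8, 15.
From 8 via λ: add 9.
λ-closure = {1, 5, 7, 8, 9, 12, 15, 16, 18}, which has 9 states.

9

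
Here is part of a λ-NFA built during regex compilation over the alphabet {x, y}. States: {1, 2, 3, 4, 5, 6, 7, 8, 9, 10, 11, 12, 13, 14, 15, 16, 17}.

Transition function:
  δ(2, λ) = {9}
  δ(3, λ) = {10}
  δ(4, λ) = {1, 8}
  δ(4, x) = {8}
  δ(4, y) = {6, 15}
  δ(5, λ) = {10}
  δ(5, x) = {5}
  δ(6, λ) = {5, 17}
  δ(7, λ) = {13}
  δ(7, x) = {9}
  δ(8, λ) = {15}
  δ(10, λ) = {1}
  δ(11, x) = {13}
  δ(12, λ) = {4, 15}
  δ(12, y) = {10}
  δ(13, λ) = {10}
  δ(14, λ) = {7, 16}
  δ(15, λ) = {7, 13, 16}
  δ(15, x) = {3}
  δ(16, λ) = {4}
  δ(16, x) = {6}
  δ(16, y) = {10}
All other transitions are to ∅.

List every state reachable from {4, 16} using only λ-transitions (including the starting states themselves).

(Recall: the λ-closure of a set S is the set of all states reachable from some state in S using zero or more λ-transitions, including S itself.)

Start with {4, 16}.
From 4 via λ: add 1, 8.
From 8 via λ: add 15.
From 15 via λ: add 7, 13.
From 13 via λ: add 10.
No new states can be added; the closed set is {1, 4, 7, 8, 10, 13, 15, 16}.

{1, 4, 7, 8, 10, 13, 15, 16}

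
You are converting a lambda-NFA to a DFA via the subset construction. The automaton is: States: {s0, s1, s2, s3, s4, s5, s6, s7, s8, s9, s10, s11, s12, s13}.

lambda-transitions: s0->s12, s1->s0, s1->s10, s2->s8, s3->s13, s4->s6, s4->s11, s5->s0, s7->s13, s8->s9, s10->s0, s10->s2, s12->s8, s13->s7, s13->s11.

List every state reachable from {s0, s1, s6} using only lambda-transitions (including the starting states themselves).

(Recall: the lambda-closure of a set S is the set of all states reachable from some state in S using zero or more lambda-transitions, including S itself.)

Start with {s0, s1, s6}.
From s0 via lambda: add s12.
From s1 via lambda: add s10.
From s10 via lambda: add s2.
From s12 via lambda: add s8.
From s8 via lambda: add s9.
No new states can be added; the closed set is {s0, s1, s2, s6, s8, s9, s10, s12}.

{s0, s1, s2, s6, s8, s9, s10, s12}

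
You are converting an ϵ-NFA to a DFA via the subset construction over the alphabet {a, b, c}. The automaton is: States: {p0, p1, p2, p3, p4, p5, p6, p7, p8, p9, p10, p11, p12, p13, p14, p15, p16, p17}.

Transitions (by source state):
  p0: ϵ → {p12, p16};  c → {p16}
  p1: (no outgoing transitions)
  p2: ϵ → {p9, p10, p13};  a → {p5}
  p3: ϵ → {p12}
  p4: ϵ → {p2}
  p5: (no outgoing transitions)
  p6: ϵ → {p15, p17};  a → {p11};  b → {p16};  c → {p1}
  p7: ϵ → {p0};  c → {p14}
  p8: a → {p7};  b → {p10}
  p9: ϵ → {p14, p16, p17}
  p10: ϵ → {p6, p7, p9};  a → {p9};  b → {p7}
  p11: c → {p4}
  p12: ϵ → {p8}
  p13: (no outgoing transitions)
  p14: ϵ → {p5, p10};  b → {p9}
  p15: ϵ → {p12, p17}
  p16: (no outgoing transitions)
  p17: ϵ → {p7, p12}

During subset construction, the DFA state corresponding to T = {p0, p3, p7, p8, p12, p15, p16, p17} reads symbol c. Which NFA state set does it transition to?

{p0, p5, p6, p7, p8, p9, p10, p12, p14, p15, p16, p17}

p0 on c → {p16}.
p7 on c → {p14}.
No c-transition from p3, p8, p12, p15, p16, p17.
Union after reading c: {p14, p16}.
Now take the ϵ-closure:
From p14 via ϵ: add p5, p10.
From p10 via ϵ: add p6, p7, p9.
From p6 via ϵ: add p15, p17.
From p7 via ϵ: add p0.
From p0 via ϵ: add p12.
From p12 via ϵ: add p8.
No new states can be added; the closed set is {p0, p5, p6, p7, p8, p9, p10, p12, p14, p15, p16, p17}.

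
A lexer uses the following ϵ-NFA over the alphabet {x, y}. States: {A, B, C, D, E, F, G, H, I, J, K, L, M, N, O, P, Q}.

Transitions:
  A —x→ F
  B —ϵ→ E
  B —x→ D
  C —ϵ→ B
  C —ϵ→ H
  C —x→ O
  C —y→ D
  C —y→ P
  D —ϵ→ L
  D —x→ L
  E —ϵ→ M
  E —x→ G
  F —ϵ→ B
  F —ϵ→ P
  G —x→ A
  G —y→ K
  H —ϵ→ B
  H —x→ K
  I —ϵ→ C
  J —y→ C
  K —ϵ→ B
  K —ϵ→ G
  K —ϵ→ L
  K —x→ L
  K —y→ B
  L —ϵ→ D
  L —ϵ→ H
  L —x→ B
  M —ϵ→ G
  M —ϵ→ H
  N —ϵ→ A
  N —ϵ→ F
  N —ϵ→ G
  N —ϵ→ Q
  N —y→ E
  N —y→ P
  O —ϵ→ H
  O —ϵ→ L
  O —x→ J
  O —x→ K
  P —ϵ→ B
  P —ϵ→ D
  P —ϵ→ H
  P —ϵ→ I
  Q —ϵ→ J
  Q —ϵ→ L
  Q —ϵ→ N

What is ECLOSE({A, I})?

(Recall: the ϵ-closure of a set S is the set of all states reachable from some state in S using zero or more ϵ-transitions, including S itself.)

Start with {A, I}.
From I via ϵ: add C.
From C via ϵ: add B, H.
From B via ϵ: add E.
From E via ϵ: add M.
From M via ϵ: add G.
No new states can be added; the closed set is {A, B, C, E, G, H, I, M}.

{A, B, C, E, G, H, I, M}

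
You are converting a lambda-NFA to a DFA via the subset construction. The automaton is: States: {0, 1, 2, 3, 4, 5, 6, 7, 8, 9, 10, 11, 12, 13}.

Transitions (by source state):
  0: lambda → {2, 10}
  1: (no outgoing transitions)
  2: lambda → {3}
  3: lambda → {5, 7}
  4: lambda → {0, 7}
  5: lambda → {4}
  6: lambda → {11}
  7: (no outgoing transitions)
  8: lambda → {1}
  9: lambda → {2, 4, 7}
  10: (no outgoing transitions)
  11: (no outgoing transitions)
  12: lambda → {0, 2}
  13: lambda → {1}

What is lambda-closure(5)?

Start with {5}.
From 5 via lambda: add 4.
From 4 via lambda: add 0, 7.
From 0 via lambda: add 2, 10.
From 2 via lambda: add 3.
No new states can be added; the closed set is {0, 2, 3, 4, 5, 7, 10}.

{0, 2, 3, 4, 5, 7, 10}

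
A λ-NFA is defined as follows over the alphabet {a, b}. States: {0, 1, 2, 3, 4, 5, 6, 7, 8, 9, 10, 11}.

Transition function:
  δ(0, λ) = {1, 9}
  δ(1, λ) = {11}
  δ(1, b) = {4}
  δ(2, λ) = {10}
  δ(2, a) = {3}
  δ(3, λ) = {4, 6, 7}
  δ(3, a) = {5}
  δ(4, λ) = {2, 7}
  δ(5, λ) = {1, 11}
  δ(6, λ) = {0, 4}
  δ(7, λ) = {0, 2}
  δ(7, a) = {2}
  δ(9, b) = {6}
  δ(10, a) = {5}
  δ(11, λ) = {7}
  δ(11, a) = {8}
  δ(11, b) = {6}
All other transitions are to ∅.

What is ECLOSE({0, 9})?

{0, 1, 2, 7, 9, 10, 11}

Start with {0, 9}.
From 0 via λ: add 1.
From 1 via λ: add 11.
From 11 via λ: add 7.
From 7 via λ: add 2.
From 2 via λ: add 10.
No new states can be added; the closed set is {0, 1, 2, 7, 9, 10, 11}.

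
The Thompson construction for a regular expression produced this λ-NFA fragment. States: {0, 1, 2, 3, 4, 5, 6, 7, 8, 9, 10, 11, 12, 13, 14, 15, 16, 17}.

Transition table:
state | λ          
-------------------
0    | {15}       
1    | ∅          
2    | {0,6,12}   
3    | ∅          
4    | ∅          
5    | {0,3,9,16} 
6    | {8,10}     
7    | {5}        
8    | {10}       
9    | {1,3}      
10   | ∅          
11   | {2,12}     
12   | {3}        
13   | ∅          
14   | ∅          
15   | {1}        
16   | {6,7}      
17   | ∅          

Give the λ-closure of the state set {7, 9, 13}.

{0, 1, 3, 5, 6, 7, 8, 9, 10, 13, 15, 16}

Start with {7, 9, 13}.
From 7 via λ: add 5.
From 9 via λ: add 1, 3.
From 5 via λ: add 0, 16.
From 0 via λ: add 15.
From 16 via λ: add 6.
From 6 via λ: add 8, 10.
No new states can be added; the closed set is {0, 1, 3, 5, 6, 7, 8, 9, 10, 13, 15, 16}.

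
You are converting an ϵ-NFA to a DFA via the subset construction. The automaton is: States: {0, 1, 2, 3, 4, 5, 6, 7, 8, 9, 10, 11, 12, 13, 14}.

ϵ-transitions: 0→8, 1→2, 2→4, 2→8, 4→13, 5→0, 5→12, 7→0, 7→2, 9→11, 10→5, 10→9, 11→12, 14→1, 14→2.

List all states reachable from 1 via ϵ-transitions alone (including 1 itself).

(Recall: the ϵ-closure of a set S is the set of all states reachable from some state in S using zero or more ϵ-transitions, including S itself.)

Start with {1}.
From 1 via ϵ: add 2.
From 2 via ϵ: add 4, 8.
From 4 via ϵ: add 13.
No new states can be added; the closed set is {1, 2, 4, 8, 13}.

{1, 2, 4, 8, 13}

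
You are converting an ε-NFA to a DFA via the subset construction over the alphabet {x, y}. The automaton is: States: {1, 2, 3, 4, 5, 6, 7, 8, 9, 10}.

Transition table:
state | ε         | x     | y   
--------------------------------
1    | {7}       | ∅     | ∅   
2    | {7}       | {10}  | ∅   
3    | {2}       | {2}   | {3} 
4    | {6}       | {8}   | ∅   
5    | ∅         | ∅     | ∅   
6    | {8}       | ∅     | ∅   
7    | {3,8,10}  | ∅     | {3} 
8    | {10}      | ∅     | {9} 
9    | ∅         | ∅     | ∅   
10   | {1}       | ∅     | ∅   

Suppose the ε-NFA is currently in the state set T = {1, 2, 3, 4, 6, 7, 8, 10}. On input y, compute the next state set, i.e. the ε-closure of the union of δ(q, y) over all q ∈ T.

{1, 2, 3, 7, 8, 9, 10}

3 on y → {3}.
7 on y → {3}.
8 on y → {9}.
No y-transition from 1, 2, 4, 6, 10.
Union after reading y: {3, 9}.
Now take the ε-closure:
From 3 via ε: add 2.
From 2 via ε: add 7.
From 7 via ε: add 8, 10.
From 10 via ε: add 1.
No new states can be added; the closed set is {1, 2, 3, 7, 8, 9, 10}.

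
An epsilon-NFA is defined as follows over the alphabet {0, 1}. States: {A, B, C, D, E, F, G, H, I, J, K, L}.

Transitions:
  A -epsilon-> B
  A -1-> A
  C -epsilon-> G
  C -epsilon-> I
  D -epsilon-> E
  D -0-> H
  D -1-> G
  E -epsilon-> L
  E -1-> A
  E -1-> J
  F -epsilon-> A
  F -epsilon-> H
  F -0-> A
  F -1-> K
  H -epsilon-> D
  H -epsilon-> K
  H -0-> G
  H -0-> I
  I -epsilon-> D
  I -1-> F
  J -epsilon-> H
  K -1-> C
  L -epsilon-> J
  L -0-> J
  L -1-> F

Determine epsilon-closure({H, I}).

Start with {H, I}.
From H via epsilon: add D, K.
From D via epsilon: add E.
From E via epsilon: add L.
From L via epsilon: add J.
No new states can be added; the closed set is {D, E, H, I, J, K, L}.

{D, E, H, I, J, K, L}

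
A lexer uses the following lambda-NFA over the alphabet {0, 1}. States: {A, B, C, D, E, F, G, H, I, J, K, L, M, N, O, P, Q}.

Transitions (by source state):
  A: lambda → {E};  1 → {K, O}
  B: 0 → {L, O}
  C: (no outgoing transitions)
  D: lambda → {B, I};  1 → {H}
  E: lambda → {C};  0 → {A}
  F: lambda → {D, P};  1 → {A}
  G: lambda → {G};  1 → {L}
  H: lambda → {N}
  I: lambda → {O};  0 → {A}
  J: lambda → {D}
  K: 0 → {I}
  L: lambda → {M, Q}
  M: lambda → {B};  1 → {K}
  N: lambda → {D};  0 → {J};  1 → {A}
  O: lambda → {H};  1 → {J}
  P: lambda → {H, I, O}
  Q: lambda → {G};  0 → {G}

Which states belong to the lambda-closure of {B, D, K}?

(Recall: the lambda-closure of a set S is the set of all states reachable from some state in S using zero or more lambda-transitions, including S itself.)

Start with {B, D, K}.
From D via lambda: add I.
From I via lambda: add O.
From O via lambda: add H.
From H via lambda: add N.
No new states can be added; the closed set is {B, D, H, I, K, N, O}.

{B, D, H, I, K, N, O}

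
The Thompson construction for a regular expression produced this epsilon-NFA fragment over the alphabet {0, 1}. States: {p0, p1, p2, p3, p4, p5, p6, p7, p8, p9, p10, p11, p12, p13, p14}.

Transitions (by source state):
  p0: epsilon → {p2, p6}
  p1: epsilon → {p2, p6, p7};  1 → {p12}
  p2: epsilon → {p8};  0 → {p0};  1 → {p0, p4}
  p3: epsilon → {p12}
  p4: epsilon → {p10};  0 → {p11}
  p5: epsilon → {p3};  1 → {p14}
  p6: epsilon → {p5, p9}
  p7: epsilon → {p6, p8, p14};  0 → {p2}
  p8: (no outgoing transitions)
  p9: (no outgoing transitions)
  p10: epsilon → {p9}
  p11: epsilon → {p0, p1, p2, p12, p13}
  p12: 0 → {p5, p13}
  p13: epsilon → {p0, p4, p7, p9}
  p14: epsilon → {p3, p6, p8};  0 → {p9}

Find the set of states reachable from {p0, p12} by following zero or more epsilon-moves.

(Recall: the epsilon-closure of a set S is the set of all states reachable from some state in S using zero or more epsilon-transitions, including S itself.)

Start with {p0, p12}.
From p0 via epsilon: add p2, p6.
From p2 via epsilon: add p8.
From p6 via epsilon: add p5, p9.
From p5 via epsilon: add p3.
No new states can be added; the closed set is {p0, p2, p3, p5, p6, p8, p9, p12}.

{p0, p2, p3, p5, p6, p8, p9, p12}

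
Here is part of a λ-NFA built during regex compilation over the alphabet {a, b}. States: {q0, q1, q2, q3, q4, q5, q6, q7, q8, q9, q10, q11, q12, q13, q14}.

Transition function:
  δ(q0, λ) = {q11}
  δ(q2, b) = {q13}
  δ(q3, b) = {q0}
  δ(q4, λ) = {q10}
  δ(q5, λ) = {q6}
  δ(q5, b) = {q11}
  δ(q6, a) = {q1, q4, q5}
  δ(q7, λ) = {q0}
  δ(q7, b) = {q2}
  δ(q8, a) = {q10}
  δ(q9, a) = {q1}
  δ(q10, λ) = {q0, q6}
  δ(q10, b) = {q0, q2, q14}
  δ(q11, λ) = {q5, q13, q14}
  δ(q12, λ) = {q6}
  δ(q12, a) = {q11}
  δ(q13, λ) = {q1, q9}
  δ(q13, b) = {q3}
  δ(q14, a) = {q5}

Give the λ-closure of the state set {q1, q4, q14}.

{q0, q1, q4, q5, q6, q9, q10, q11, q13, q14}

Start with {q1, q4, q14}.
From q4 via λ: add q10.
From q10 via λ: add q0, q6.
From q0 via λ: add q11.
From q11 via λ: add q5, q13.
From q13 via λ: add q9.
No new states can be added; the closed set is {q0, q1, q4, q5, q6, q9, q10, q11, q13, q14}.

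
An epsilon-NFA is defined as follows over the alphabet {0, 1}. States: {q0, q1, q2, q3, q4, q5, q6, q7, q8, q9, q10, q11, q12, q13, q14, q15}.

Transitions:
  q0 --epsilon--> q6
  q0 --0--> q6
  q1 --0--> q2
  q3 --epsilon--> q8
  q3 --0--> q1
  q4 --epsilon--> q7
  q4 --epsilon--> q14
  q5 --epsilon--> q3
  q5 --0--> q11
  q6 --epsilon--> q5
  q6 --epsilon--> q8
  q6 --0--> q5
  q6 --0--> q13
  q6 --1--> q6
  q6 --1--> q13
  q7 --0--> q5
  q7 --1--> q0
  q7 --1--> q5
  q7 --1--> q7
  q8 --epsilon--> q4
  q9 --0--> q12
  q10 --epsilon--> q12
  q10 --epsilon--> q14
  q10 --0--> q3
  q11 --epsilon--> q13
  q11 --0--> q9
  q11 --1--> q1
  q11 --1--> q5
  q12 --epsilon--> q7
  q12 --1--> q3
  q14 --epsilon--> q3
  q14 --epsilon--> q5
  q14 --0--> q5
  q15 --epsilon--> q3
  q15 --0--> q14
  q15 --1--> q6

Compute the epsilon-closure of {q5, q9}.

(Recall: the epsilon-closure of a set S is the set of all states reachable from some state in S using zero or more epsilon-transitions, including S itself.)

Start with {q5, q9}.
From q5 via epsilon: add q3.
From q3 via epsilon: add q8.
From q8 via epsilon: add q4.
From q4 via epsilon: add q7, q14.
No new states can be added; the closed set is {q3, q4, q5, q7, q8, q9, q14}.

{q3, q4, q5, q7, q8, q9, q14}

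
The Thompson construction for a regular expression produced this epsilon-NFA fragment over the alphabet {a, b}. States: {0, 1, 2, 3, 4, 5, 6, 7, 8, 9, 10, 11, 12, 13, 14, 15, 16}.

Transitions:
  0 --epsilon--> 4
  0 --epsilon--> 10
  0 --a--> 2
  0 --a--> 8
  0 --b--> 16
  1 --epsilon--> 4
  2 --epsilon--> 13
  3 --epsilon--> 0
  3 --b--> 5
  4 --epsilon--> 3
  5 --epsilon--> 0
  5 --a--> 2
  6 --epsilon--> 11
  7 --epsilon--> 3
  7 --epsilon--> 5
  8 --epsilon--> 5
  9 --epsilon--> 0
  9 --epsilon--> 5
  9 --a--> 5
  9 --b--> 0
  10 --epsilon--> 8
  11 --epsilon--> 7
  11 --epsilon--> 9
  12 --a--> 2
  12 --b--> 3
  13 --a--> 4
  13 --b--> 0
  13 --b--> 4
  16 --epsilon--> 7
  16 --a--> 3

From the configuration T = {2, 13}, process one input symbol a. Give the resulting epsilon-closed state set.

13 on a → {4}.
No a-transition from 2.
Union after reading a: {4}.
Now take the epsilon-closure:
From 4 via epsilon: add 3.
From 3 via epsilon: add 0.
From 0 via epsilon: add 10.
From 10 via epsilon: add 8.
From 8 via epsilon: add 5.
No new states can be added; the closed set is {0, 3, 4, 5, 8, 10}.

{0, 3, 4, 5, 8, 10}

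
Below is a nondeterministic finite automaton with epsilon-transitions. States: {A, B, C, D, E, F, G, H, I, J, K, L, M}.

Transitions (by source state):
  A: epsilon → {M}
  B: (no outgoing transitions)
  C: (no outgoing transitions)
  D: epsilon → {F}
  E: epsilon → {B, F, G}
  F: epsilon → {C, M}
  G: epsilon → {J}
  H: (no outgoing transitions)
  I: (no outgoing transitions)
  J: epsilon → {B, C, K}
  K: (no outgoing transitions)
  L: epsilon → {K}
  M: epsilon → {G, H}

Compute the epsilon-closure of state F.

{B, C, F, G, H, J, K, M}

Start with {F}.
From F via epsilon: add C, M.
From M via epsilon: add G, H.
From G via epsilon: add J.
From J via epsilon: add B, K.
No new states can be added; the closed set is {B, C, F, G, H, J, K, M}.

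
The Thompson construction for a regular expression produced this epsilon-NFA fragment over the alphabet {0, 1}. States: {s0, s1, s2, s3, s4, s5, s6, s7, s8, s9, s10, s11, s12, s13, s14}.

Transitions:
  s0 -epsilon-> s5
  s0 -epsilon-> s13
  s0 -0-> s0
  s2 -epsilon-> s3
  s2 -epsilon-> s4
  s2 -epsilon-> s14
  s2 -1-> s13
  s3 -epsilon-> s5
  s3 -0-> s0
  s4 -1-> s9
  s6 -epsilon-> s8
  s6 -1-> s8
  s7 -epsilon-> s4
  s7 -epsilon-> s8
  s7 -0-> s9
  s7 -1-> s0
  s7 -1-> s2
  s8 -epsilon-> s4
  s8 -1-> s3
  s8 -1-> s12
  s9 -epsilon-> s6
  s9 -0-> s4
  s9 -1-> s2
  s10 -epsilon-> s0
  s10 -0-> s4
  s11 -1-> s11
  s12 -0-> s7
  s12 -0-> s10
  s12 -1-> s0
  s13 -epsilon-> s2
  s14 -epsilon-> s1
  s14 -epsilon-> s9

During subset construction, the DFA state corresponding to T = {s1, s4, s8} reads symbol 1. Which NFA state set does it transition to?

s4 on 1 → {s9}.
s8 on 1 → {s3, s12}.
No 1-transition from s1.
Union after reading 1: {s3, s9, s12}.
Now take the epsilon-closure:
From s3 via epsilon: add s5.
From s9 via epsilon: add s6.
From s6 via epsilon: add s8.
From s8 via epsilon: add s4.
No new states can be added; the closed set is {s3, s4, s5, s6, s8, s9, s12}.

{s3, s4, s5, s6, s8, s9, s12}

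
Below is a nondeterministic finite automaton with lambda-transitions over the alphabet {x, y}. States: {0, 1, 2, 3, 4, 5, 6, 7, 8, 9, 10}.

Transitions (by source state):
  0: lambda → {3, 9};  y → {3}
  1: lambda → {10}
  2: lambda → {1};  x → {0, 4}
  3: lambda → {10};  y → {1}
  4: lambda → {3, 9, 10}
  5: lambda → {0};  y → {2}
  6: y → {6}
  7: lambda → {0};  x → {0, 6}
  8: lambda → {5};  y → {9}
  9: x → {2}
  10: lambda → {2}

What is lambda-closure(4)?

{1, 2, 3, 4, 9, 10}

Start with {4}.
From 4 via lambda: add 3, 9, 10.
From 10 via lambda: add 2.
From 2 via lambda: add 1.
No new states can be added; the closed set is {1, 2, 3, 4, 9, 10}.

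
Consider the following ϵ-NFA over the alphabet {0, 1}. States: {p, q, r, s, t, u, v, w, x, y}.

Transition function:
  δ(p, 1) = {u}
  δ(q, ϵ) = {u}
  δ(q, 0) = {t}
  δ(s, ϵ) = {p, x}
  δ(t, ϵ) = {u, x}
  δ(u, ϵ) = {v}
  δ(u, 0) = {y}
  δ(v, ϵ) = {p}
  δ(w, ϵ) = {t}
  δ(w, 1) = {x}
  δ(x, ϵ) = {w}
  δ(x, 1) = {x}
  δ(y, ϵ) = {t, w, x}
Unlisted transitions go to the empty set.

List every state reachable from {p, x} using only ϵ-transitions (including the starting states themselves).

{p, t, u, v, w, x}

Start with {p, x}.
From x via ϵ: add w.
From w via ϵ: add t.
From t via ϵ: add u.
From u via ϵ: add v.
No new states can be added; the closed set is {p, t, u, v, w, x}.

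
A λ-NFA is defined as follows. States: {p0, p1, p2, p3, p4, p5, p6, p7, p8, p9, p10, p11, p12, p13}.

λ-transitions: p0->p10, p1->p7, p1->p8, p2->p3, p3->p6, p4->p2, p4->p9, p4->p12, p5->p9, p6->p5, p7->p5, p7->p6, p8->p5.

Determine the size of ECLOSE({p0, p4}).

9

Start with {p0, p4}.
From p0 via λ: add p10.
From p4 via λ: add p2, p9, p12.
From p2 via λ: add p3.
From p3 via λ: add p6.
From p6 via λ: add p5.
λ-closure = {p0, p2, p3, p4, p5, p6, p9, p10, p12}, which has 9 states.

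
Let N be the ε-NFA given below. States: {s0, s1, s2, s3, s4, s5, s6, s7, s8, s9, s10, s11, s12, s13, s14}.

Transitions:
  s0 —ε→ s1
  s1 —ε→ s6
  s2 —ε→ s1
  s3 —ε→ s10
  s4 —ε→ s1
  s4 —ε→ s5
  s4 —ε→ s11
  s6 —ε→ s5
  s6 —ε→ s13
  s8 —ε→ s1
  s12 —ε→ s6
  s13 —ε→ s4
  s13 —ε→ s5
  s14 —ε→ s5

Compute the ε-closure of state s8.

Start with {s8}.
From s8 via ε: add s1.
From s1 via ε: add s6.
From s6 via ε: add s5, s13.
From s13 via ε: add s4.
From s4 via ε: add s11.
No new states can be added; the closed set is {s1, s4, s5, s6, s8, s11, s13}.

{s1, s4, s5, s6, s8, s11, s13}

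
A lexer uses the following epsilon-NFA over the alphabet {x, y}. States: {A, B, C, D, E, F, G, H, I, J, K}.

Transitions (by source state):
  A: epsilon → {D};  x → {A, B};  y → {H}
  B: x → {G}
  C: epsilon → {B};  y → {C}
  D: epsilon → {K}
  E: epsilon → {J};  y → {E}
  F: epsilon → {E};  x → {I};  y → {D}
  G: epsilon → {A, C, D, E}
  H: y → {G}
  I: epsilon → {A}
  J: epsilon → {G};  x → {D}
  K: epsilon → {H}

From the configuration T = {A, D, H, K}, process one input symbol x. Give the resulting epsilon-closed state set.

A on x → {A, B}.
No x-transition from D, H, K.
Union after reading x: {A, B}.
Now take the epsilon-closure:
From A via epsilon: add D.
From D via epsilon: add K.
From K via epsilon: add H.
No new states can be added; the closed set is {A, B, D, H, K}.

{A, B, D, H, K}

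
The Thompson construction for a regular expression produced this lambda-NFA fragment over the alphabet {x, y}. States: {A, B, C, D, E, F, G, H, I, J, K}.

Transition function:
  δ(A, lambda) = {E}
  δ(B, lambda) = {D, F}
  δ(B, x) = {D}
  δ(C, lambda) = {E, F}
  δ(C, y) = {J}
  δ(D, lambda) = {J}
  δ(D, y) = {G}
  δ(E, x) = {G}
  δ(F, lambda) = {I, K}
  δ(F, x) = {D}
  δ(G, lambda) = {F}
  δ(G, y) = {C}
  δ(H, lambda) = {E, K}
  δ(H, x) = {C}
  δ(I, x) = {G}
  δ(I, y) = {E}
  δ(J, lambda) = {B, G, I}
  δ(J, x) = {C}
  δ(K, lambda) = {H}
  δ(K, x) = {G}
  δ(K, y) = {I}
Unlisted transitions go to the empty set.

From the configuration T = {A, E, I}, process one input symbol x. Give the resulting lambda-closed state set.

E on x → {G}.
I on x → {G}.
No x-transition from A.
Union after reading x: {G}.
Now take the lambda-closure:
From G via lambda: add F.
From F via lambda: add I, K.
From K via lambda: add H.
From H via lambda: add E.
No new states can be added; the closed set is {E, F, G, H, I, K}.

{E, F, G, H, I, K}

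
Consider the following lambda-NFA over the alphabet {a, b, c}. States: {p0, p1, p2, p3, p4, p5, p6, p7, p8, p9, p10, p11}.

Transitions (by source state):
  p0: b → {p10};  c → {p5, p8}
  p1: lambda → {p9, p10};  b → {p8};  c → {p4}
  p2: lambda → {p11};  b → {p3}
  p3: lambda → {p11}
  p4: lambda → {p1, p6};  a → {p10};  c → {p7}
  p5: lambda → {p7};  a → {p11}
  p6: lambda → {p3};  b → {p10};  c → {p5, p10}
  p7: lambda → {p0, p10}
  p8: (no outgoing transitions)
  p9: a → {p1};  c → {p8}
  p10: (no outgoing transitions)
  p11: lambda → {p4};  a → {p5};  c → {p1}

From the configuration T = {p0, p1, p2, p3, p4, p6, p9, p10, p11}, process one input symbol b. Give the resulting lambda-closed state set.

{p1, p3, p4, p6, p8, p9, p10, p11}

p0 on b → {p10}.
p1 on b → {p8}.
p2 on b → {p3}.
p6 on b → {p10}.
No b-transition from p3, p4, p9, p10, p11.
Union after reading b: {p3, p8, p10}.
Now take the lambda-closure:
From p3 via lambda: add p11.
From p11 via lambda: add p4.
From p4 via lambda: add p1, p6.
From p1 via lambda: add p9.
No new states can be added; the closed set is {p1, p3, p4, p6, p8, p9, p10, p11}.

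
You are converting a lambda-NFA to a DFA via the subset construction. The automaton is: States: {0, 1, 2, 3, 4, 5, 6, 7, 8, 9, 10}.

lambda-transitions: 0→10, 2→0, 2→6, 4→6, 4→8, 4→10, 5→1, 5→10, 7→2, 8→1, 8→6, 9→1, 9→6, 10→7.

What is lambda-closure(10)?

Start with {10}.
From 10 via lambda: add 7.
From 7 via lambda: add 2.
From 2 via lambda: add 0, 6.
No new states can be added; the closed set is {0, 2, 6, 7, 10}.

{0, 2, 6, 7, 10}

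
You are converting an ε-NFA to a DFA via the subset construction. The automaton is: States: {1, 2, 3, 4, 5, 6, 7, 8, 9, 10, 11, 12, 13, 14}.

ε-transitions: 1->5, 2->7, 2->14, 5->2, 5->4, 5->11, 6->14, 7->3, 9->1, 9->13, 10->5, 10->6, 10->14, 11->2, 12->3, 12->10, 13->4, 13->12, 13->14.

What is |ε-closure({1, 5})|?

8

Start with {1, 5}.
From 5 via ε: add 2, 4, 11.
From 2 via ε: add 7, 14.
From 7 via ε: add 3.
ε-closure = {1, 2, 3, 4, 5, 7, 11, 14}, which has 8 states.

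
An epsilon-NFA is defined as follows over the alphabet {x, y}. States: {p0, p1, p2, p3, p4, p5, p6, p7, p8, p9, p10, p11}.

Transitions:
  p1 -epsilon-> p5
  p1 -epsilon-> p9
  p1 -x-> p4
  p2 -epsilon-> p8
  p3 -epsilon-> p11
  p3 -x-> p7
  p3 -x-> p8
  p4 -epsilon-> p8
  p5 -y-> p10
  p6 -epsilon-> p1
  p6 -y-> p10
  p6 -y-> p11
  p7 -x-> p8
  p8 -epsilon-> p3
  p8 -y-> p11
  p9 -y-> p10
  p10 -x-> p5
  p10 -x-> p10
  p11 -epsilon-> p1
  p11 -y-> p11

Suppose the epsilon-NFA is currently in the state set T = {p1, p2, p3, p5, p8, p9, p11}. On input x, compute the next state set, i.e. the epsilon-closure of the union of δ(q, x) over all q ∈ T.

{p1, p3, p4, p5, p7, p8, p9, p11}

p1 on x → {p4}.
p3 on x → {p7, p8}.
No x-transition from p2, p5, p8, p9, p11.
Union after reading x: {p4, p7, p8}.
Now take the epsilon-closure:
From p8 via epsilon: add p3.
From p3 via epsilon: add p11.
From p11 via epsilon: add p1.
From p1 via epsilon: add p5, p9.
No new states can be added; the closed set is {p1, p3, p4, p5, p7, p8, p9, p11}.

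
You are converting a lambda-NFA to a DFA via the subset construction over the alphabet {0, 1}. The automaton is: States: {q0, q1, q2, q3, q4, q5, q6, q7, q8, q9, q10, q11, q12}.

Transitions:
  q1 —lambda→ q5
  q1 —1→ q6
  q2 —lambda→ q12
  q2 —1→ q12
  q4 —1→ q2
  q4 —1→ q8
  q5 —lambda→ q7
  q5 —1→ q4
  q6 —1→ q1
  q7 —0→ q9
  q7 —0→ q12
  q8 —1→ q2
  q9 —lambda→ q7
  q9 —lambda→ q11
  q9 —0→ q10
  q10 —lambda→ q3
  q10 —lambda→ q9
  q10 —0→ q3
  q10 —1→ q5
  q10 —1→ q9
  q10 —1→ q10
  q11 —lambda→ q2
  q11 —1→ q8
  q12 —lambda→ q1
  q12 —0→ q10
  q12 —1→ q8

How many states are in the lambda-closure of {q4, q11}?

7

Start with {q4, q11}.
From q11 via lambda: add q2.
From q2 via lambda: add q12.
From q12 via lambda: add q1.
From q1 via lambda: add q5.
From q5 via lambda: add q7.
lambda-closure = {q1, q2, q4, q5, q7, q11, q12}, which has 7 states.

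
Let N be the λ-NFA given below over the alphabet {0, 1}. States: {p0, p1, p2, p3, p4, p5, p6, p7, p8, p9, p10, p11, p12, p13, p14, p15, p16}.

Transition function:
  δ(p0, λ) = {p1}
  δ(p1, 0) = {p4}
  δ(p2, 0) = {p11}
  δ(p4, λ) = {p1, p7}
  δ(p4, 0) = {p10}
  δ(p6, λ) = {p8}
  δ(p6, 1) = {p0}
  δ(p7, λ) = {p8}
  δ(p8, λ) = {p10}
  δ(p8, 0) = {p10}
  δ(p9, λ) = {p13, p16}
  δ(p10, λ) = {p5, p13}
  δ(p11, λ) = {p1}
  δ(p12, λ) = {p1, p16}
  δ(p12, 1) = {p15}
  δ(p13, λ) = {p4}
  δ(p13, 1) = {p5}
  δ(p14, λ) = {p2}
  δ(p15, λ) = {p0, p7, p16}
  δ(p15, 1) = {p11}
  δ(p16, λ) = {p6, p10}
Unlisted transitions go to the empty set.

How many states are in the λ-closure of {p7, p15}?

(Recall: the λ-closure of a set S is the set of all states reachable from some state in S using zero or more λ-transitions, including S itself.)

11

Start with {p7, p15}.
From p7 via λ: add p8.
From p15 via λ: add p0, p16.
From p0 via λ: add p1.
From p8 via λ: add p10.
From p16 via λ: add p6.
From p10 via λ: add p5, p13.
From p13 via λ: add p4.
λ-closure = {p0, p1, p4, p5, p6, p7, p8, p10, p13, p15, p16}, which has 11 states.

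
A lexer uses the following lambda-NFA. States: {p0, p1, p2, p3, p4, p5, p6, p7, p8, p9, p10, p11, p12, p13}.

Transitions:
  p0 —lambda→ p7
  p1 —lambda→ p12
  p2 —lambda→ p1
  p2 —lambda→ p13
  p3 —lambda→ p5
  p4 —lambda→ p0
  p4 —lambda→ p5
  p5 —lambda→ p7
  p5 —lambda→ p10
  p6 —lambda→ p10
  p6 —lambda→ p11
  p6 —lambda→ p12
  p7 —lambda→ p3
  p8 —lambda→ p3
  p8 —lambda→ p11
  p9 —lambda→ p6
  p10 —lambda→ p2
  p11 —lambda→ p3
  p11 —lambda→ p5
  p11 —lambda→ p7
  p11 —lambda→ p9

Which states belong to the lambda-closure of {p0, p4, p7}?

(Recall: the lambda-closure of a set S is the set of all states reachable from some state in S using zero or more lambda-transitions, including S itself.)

Start with {p0, p4, p7}.
From p4 via lambda: add p5.
From p7 via lambda: add p3.
From p5 via lambda: add p10.
From p10 via lambda: add p2.
From p2 via lambda: add p1, p13.
From p1 via lambda: add p12.
No new states can be added; the closed set is {p0, p1, p2, p3, p4, p5, p7, p10, p12, p13}.

{p0, p1, p2, p3, p4, p5, p7, p10, p12, p13}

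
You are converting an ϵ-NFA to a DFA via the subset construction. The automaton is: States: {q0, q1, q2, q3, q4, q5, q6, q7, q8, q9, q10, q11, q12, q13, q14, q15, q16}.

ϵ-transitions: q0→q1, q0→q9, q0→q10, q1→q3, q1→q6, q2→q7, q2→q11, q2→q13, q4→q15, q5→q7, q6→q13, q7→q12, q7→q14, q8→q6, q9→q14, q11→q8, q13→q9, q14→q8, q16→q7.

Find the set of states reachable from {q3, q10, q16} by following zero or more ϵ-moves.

Start with {q3, q10, q16}.
From q16 via ϵ: add q7.
From q7 via ϵ: add q12, q14.
From q14 via ϵ: add q8.
From q8 via ϵ: add q6.
From q6 via ϵ: add q13.
From q13 via ϵ: add q9.
No new states can be added; the closed set is {q3, q6, q7, q8, q9, q10, q12, q13, q14, q16}.

{q3, q6, q7, q8, q9, q10, q12, q13, q14, q16}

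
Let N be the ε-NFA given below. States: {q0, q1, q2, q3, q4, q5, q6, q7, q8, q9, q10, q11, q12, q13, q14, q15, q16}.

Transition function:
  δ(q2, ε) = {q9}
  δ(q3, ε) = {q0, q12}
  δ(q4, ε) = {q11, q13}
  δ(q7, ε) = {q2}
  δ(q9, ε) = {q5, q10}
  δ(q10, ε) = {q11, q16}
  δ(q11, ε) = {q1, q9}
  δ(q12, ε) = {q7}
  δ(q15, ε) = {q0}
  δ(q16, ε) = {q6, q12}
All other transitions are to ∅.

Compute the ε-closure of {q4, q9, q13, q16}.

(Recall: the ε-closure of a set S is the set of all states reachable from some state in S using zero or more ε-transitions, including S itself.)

Start with {q4, q9, q13, q16}.
From q4 via ε: add q11.
From q9 via ε: add q5, q10.
From q16 via ε: add q6, q12.
From q11 via ε: add q1.
From q12 via ε: add q7.
From q7 via ε: add q2.
No new states can be added; the closed set is {q1, q2, q4, q5, q6, q7, q9, q10, q11, q12, q13, q16}.

{q1, q2, q4, q5, q6, q7, q9, q10, q11, q12, q13, q16}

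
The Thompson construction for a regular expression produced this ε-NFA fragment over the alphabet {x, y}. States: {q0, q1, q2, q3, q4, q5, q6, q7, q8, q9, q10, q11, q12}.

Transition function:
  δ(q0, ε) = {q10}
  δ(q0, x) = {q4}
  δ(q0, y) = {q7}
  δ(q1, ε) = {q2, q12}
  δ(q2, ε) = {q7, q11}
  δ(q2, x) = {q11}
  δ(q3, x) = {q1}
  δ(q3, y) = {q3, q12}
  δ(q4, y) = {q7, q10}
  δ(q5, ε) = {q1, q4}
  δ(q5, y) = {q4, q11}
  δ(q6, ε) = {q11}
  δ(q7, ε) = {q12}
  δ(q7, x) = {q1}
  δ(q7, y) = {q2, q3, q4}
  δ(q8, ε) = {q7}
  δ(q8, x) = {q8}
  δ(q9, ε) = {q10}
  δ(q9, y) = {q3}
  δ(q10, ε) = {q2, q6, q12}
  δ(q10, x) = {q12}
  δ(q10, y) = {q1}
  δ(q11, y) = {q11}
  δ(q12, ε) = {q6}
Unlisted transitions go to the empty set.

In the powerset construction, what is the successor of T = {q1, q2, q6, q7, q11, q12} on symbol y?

q7 on y → {q2, q3, q4}.
q11 on y → {q11}.
No y-transition from q1, q2, q6, q12.
Union after reading y: {q2, q3, q4, q11}.
Now take the ε-closure:
From q2 via ε: add q7.
From q7 via ε: add q12.
From q12 via ε: add q6.
No new states can be added; the closed set is {q2, q3, q4, q6, q7, q11, q12}.

{q2, q3, q4, q6, q7, q11, q12}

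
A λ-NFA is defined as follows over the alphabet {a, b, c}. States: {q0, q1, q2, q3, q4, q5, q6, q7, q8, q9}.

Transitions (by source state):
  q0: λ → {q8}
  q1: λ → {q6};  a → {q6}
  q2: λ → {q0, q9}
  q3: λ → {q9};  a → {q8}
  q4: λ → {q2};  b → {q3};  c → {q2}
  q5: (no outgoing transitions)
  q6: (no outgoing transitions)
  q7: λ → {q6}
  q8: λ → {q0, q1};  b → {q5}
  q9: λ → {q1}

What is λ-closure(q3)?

Start with {q3}.
From q3 via λ: add q9.
From q9 via λ: add q1.
From q1 via λ: add q6.
No new states can be added; the closed set is {q1, q3, q6, q9}.

{q1, q3, q6, q9}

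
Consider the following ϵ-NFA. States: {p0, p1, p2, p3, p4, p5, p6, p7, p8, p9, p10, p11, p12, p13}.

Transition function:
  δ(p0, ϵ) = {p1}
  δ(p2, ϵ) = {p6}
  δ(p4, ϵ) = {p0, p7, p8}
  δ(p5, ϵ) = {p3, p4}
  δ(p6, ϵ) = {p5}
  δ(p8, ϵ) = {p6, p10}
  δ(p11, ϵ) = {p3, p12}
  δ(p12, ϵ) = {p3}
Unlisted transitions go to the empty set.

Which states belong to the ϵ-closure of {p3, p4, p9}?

Start with {p3, p4, p9}.
From p4 via ϵ: add p0, p7, p8.
From p0 via ϵ: add p1.
From p8 via ϵ: add p6, p10.
From p6 via ϵ: add p5.
No new states can be added; the closed set is {p0, p1, p3, p4, p5, p6, p7, p8, p9, p10}.

{p0, p1, p3, p4, p5, p6, p7, p8, p9, p10}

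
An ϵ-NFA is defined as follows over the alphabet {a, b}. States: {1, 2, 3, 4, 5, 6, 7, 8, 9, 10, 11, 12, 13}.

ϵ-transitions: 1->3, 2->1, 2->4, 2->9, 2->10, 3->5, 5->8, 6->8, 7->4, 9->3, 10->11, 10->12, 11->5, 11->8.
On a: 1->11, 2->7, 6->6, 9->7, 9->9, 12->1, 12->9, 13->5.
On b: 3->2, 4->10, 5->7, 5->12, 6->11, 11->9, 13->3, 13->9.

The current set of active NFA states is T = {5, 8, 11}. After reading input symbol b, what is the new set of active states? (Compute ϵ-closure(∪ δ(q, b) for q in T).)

{3, 4, 5, 7, 8, 9, 12}

5 on b → {7, 12}.
11 on b → {9}.
No b-transition from 8.
Union after reading b: {7, 9, 12}.
Now take the ϵ-closure:
From 7 via ϵ: add 4.
From 9 via ϵ: add 3.
From 3 via ϵ: add 5.
From 5 via ϵ: add 8.
No new states can be added; the closed set is {3, 4, 5, 7, 8, 9, 12}.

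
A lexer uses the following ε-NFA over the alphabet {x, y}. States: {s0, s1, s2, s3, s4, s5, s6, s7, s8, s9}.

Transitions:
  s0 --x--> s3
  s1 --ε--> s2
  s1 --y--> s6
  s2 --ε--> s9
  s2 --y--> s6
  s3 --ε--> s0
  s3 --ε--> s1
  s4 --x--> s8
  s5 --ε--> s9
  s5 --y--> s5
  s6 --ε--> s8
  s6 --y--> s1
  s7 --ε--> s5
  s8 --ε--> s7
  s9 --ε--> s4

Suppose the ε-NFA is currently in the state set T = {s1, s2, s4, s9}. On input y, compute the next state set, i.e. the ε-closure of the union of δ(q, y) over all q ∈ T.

s1 on y → {s6}.
s2 on y → {s6}.
No y-transition from s4, s9.
Union after reading y: {s6}.
Now take the ε-closure:
From s6 via ε: add s8.
From s8 via ε: add s7.
From s7 via ε: add s5.
From s5 via ε: add s9.
From s9 via ε: add s4.
No new states can be added; the closed set is {s4, s5, s6, s7, s8, s9}.

{s4, s5, s6, s7, s8, s9}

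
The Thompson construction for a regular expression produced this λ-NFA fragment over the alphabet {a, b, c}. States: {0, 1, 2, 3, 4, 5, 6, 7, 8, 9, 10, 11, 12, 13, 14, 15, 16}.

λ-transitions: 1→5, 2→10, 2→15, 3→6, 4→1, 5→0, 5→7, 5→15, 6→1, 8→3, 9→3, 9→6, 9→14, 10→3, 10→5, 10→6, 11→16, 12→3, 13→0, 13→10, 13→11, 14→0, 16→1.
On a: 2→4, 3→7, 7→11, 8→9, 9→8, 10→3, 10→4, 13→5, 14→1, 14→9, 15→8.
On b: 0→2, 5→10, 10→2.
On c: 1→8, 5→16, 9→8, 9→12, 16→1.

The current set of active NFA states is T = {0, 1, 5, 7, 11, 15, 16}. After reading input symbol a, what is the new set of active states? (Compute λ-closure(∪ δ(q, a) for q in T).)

7 on a → {11}.
15 on a → {8}.
No a-transition from 0, 1, 5, 11, 16.
Union after reading a: {8, 11}.
Now take the λ-closure:
From 8 via λ: add 3.
From 11 via λ: add 16.
From 3 via λ: add 6.
From 16 via λ: add 1.
From 1 via λ: add 5.
From 5 via λ: add 0, 7, 15.
No new states can be added; the closed set is {0, 1, 3, 5, 6, 7, 8, 11, 15, 16}.

{0, 1, 3, 5, 6, 7, 8, 11, 15, 16}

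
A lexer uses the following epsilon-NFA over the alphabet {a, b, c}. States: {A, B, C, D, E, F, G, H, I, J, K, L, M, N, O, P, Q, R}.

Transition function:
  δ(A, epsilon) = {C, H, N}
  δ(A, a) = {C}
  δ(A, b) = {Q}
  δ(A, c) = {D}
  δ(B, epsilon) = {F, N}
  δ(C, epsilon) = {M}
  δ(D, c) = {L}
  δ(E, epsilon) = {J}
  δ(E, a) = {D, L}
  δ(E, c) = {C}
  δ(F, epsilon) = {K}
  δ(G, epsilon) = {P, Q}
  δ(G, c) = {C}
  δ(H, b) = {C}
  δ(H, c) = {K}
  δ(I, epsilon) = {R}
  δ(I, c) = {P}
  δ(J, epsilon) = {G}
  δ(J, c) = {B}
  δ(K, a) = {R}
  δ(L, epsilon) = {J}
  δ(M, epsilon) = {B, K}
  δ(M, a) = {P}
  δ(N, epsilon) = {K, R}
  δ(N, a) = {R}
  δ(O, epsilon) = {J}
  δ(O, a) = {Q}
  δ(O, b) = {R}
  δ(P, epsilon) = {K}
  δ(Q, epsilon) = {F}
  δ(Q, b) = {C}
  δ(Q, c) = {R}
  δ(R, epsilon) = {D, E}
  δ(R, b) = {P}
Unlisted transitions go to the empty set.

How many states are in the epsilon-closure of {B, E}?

Start with {B, E}.
From B via epsilon: add F, N.
From E via epsilon: add J.
From F via epsilon: add K.
From J via epsilon: add G.
From N via epsilon: add R.
From G via epsilon: add P, Q.
From R via epsilon: add D.
epsilon-closure = {B, D, E, F, G, J, K, N, P, Q, R}, which has 11 states.

11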